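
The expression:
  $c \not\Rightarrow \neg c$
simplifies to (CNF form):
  $c$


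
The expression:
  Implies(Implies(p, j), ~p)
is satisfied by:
  {p: False, j: False}
  {j: True, p: False}
  {p: True, j: False}


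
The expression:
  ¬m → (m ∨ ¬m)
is always true.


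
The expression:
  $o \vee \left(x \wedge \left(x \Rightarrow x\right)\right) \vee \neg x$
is always true.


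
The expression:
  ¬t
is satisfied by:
  {t: False}


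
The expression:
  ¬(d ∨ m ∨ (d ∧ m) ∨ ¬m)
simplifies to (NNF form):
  False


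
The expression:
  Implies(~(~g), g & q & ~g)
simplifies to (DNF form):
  ~g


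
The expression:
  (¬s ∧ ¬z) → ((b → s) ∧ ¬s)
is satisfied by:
  {z: True, s: True, b: False}
  {z: True, s: False, b: False}
  {s: True, z: False, b: False}
  {z: False, s: False, b: False}
  {b: True, z: True, s: True}
  {b: True, z: True, s: False}
  {b: True, s: True, z: False}


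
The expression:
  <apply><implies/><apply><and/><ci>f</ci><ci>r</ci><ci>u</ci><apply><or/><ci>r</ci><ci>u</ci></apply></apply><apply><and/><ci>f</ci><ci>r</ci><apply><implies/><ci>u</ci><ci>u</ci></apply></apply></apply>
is always true.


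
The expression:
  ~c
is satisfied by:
  {c: False}


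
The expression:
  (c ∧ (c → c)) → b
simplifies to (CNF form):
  b ∨ ¬c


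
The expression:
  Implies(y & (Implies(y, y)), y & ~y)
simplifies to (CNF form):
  ~y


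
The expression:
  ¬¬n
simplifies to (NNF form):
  n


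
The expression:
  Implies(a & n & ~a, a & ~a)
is always true.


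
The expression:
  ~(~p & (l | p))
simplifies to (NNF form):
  p | ~l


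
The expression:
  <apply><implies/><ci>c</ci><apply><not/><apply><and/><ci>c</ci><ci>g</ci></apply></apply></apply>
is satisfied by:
  {g: False, c: False}
  {c: True, g: False}
  {g: True, c: False}


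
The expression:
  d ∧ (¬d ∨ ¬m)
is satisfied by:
  {d: True, m: False}


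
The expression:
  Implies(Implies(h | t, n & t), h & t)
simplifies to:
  h | (t & ~n)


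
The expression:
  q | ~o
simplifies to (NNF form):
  q | ~o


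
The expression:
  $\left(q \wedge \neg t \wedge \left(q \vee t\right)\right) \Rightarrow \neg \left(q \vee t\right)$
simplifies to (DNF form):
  $t \vee \neg q$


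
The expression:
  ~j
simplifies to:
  ~j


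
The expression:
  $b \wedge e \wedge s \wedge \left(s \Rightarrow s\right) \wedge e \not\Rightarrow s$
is never true.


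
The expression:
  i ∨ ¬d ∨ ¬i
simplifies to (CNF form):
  True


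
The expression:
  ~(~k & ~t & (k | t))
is always true.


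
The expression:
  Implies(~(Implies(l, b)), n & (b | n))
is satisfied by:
  {n: True, b: True, l: False}
  {n: True, l: False, b: False}
  {b: True, l: False, n: False}
  {b: False, l: False, n: False}
  {n: True, b: True, l: True}
  {n: True, l: True, b: False}
  {b: True, l: True, n: False}


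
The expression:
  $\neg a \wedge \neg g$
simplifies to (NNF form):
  $\neg a \wedge \neg g$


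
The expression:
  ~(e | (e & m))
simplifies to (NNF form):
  ~e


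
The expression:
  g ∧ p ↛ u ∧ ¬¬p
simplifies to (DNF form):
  g ∧ p ∧ ¬u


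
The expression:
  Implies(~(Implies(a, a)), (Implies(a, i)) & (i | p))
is always true.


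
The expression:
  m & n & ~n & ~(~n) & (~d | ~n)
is never true.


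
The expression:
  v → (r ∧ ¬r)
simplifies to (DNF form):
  ¬v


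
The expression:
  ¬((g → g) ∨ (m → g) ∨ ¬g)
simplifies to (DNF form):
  False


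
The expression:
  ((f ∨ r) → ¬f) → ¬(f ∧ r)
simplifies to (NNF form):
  True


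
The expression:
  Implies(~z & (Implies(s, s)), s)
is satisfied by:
  {z: True, s: True}
  {z: True, s: False}
  {s: True, z: False}


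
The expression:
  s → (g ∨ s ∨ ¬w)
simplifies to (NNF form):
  True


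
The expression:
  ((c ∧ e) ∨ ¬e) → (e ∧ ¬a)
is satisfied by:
  {e: True, c: False, a: False}
  {e: True, a: True, c: False}
  {e: True, c: True, a: False}


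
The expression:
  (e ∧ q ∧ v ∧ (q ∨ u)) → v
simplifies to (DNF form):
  True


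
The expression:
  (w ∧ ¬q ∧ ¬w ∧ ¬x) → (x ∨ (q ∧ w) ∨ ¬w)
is always true.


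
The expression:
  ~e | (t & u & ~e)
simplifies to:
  ~e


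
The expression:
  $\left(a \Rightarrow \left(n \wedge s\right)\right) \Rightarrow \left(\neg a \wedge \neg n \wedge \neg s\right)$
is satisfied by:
  {a: True, s: False, n: False}
  {s: False, n: False, a: False}
  {a: True, n: True, s: False}
  {a: True, s: True, n: False}


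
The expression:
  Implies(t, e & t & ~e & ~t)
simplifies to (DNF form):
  ~t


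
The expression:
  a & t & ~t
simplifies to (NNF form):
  False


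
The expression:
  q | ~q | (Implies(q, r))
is always true.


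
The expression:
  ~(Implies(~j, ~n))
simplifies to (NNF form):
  n & ~j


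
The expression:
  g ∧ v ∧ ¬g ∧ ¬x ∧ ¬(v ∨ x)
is never true.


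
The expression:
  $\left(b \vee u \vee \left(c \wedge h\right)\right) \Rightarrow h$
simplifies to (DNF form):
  $h \vee \left(\neg b \wedge \neg u\right)$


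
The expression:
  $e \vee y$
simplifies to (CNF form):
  $e \vee y$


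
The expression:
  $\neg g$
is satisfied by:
  {g: False}


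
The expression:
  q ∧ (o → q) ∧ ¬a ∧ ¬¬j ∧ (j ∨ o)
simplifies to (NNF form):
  j ∧ q ∧ ¬a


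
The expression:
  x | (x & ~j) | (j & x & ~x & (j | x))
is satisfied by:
  {x: True}


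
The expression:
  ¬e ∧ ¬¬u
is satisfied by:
  {u: True, e: False}


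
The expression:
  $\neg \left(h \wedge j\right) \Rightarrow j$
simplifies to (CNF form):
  $j$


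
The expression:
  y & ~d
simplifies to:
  y & ~d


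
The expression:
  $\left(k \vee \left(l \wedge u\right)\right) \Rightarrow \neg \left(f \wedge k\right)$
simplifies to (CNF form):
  $\neg f \vee \neg k$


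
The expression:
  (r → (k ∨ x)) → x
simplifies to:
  x ∨ (r ∧ ¬k)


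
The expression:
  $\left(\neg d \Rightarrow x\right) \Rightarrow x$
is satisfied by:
  {x: True, d: False}
  {d: False, x: False}
  {d: True, x: True}


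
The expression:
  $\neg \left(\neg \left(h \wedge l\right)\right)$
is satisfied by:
  {h: True, l: True}


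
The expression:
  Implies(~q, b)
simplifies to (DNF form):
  b | q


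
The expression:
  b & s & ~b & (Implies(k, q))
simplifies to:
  False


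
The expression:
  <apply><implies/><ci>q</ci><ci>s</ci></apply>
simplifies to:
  <apply><or/><ci>s</ci><apply><not/><ci>q</ci></apply></apply>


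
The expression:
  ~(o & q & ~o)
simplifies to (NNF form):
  True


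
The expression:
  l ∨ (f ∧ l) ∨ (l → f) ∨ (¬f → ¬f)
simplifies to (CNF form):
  True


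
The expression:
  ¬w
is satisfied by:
  {w: False}


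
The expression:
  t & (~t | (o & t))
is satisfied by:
  {t: True, o: True}


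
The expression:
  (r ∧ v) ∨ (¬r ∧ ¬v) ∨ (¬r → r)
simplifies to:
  r ∨ ¬v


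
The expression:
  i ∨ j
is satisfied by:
  {i: True, j: True}
  {i: True, j: False}
  {j: True, i: False}


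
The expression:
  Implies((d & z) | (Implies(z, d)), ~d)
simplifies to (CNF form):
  ~d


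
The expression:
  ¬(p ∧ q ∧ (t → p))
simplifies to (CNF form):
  ¬p ∨ ¬q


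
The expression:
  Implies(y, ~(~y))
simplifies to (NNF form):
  True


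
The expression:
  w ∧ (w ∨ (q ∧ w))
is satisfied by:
  {w: True}


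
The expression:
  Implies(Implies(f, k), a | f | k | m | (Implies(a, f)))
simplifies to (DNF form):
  True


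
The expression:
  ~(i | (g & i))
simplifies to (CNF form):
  ~i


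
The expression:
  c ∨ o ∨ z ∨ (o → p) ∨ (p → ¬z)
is always true.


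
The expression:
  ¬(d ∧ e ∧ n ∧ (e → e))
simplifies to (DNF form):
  ¬d ∨ ¬e ∨ ¬n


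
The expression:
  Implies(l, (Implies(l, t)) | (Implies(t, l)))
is always true.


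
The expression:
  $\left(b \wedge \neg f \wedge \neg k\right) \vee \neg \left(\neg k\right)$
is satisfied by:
  {k: True, b: True, f: False}
  {k: True, b: False, f: False}
  {f: True, k: True, b: True}
  {f: True, k: True, b: False}
  {b: True, f: False, k: False}


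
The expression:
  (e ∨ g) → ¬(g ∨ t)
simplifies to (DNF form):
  (¬e ∧ ¬g) ∨ (¬g ∧ ¬t)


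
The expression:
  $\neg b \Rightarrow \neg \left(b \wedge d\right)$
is always true.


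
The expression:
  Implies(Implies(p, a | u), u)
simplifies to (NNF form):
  u | (p & ~a)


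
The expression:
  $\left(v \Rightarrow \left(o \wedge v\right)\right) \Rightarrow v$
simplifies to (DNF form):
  $v$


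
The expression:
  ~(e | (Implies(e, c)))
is never true.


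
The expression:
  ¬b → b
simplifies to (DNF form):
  b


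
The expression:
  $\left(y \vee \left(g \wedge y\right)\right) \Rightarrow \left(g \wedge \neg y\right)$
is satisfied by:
  {y: False}


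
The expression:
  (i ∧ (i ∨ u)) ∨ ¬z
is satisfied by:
  {i: True, z: False}
  {z: False, i: False}
  {z: True, i: True}


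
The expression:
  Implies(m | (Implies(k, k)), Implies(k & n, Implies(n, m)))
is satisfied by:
  {m: True, k: False, n: False}
  {k: False, n: False, m: False}
  {n: True, m: True, k: False}
  {n: True, k: False, m: False}
  {m: True, k: True, n: False}
  {k: True, m: False, n: False}
  {n: True, k: True, m: True}


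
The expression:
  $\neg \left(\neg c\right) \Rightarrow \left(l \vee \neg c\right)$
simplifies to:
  $l \vee \neg c$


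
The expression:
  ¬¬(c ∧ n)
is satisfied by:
  {c: True, n: True}


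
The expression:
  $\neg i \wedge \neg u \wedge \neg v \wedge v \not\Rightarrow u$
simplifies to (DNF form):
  $\text{False}$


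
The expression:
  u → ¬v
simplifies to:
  ¬u ∨ ¬v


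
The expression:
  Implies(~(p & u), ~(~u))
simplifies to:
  u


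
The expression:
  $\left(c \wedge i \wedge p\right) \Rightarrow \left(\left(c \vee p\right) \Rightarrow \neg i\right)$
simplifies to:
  $\neg c \vee \neg i \vee \neg p$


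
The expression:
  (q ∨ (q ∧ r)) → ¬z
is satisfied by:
  {q: False, z: False}
  {z: True, q: False}
  {q: True, z: False}


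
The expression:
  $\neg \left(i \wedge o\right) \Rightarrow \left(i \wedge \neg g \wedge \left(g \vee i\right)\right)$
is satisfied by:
  {o: True, i: True, g: False}
  {i: True, g: False, o: False}
  {o: True, g: True, i: True}


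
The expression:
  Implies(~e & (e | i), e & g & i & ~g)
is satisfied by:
  {e: True, i: False}
  {i: False, e: False}
  {i: True, e: True}


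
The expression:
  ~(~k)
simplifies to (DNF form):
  k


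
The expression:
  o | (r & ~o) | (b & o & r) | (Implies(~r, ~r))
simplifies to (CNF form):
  True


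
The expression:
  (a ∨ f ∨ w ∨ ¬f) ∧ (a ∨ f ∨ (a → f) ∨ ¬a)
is always true.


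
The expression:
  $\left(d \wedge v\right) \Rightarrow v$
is always true.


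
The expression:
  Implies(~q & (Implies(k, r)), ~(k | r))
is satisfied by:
  {q: True, r: False}
  {r: False, q: False}
  {r: True, q: True}


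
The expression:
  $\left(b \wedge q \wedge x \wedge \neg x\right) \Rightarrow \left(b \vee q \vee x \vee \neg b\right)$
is always true.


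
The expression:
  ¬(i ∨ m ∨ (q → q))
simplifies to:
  False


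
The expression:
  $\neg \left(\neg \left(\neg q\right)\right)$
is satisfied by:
  {q: False}


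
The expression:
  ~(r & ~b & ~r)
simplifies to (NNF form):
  True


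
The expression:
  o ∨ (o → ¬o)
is always true.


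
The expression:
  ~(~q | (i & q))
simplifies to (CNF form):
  q & ~i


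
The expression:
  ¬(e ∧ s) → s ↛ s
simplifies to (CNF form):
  e ∧ s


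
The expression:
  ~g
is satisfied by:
  {g: False}


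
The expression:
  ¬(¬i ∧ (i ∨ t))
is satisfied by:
  {i: True, t: False}
  {t: False, i: False}
  {t: True, i: True}


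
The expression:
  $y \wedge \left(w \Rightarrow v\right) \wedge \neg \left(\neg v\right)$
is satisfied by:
  {y: True, v: True}


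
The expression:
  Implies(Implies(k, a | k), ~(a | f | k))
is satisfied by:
  {f: False, k: False, a: False}


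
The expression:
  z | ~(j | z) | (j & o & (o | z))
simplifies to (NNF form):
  o | z | ~j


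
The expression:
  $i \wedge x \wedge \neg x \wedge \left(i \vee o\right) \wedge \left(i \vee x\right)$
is never true.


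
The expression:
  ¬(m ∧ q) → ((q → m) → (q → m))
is always true.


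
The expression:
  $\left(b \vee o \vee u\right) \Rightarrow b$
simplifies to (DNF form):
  $b \vee \left(\neg o \wedge \neg u\right)$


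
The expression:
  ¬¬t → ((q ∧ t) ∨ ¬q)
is always true.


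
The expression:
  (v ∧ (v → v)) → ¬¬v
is always true.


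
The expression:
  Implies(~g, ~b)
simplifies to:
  g | ~b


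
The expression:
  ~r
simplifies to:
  ~r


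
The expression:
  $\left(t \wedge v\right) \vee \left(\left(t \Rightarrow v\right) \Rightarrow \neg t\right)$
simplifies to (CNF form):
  $\text{True}$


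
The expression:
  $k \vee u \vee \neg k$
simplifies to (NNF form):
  $\text{True}$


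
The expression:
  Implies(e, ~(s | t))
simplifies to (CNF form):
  (~e | ~s) & (~e | ~t)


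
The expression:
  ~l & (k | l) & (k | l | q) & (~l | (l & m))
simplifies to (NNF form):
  k & ~l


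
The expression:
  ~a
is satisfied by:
  {a: False}


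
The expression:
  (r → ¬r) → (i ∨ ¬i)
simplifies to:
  True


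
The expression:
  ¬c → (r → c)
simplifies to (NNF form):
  c ∨ ¬r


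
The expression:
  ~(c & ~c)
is always true.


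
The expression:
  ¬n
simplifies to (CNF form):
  ¬n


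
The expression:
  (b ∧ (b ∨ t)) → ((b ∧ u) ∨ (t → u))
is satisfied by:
  {u: True, t: False, b: False}
  {u: False, t: False, b: False}
  {b: True, u: True, t: False}
  {b: True, u: False, t: False}
  {t: True, u: True, b: False}
  {t: True, u: False, b: False}
  {t: True, b: True, u: True}


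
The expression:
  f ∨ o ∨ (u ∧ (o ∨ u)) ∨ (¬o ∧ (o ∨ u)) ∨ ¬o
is always true.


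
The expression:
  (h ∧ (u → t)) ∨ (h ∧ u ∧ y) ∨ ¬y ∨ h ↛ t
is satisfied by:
  {h: True, y: False}
  {y: False, h: False}
  {y: True, h: True}


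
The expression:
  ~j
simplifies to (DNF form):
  ~j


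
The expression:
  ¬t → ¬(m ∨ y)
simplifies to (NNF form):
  t ∨ (¬m ∧ ¬y)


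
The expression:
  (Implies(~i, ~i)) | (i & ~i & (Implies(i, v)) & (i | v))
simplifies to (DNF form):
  True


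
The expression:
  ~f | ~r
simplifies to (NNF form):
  ~f | ~r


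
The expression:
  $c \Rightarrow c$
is always true.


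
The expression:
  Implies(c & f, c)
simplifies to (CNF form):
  True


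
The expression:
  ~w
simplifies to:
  ~w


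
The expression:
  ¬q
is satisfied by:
  {q: False}


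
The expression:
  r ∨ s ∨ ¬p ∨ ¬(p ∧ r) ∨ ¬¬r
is always true.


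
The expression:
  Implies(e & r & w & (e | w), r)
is always true.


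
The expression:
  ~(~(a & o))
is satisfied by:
  {a: True, o: True}


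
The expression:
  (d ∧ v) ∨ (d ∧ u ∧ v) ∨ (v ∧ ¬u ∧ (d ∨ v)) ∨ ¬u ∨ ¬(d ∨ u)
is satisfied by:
  {v: True, d: True, u: False}
  {v: True, d: False, u: False}
  {d: True, v: False, u: False}
  {v: False, d: False, u: False}
  {v: True, u: True, d: True}


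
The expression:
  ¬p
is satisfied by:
  {p: False}


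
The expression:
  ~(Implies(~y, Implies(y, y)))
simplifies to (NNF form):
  False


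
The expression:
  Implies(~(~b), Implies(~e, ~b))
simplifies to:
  e | ~b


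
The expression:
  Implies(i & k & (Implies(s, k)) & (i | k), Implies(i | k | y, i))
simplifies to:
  True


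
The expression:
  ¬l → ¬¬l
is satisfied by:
  {l: True}


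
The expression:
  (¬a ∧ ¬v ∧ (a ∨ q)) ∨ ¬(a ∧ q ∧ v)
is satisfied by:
  {v: False, q: False, a: False}
  {a: True, v: False, q: False}
  {q: True, v: False, a: False}
  {a: True, q: True, v: False}
  {v: True, a: False, q: False}
  {a: True, v: True, q: False}
  {q: True, v: True, a: False}


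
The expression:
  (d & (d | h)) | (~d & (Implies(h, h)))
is always true.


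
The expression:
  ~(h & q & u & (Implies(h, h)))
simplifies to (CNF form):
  ~h | ~q | ~u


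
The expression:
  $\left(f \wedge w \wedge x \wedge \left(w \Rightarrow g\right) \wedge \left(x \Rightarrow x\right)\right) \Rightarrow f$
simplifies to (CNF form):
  $\text{True}$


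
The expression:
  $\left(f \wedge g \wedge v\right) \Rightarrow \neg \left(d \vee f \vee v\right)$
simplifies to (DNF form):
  $\neg f \vee \neg g \vee \neg v$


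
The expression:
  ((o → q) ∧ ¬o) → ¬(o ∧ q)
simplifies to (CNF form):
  True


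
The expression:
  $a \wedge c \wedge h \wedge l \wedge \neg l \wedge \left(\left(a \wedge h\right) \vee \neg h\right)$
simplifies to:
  $\text{False}$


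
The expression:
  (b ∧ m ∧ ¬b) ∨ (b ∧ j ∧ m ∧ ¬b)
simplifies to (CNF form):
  False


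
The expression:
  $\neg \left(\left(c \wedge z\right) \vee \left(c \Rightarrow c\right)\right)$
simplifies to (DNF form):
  $\text{False}$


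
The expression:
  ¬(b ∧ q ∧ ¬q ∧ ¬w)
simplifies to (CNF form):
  True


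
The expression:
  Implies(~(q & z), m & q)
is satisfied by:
  {z: True, m: True, q: True}
  {z: True, q: True, m: False}
  {m: True, q: True, z: False}


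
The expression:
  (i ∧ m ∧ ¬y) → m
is always true.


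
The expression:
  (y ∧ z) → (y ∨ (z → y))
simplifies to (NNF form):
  True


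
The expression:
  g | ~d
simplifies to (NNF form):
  g | ~d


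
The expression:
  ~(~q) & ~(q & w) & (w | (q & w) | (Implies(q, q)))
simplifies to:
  q & ~w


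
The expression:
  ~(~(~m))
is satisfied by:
  {m: False}


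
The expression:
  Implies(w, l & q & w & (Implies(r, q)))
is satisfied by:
  {l: True, q: True, w: False}
  {l: True, q: False, w: False}
  {q: True, l: False, w: False}
  {l: False, q: False, w: False}
  {l: True, w: True, q: True}


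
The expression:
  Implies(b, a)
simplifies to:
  a | ~b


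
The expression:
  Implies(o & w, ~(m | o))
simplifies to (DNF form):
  ~o | ~w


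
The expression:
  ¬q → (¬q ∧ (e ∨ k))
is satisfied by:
  {k: True, q: True, e: True}
  {k: True, q: True, e: False}
  {k: True, e: True, q: False}
  {k: True, e: False, q: False}
  {q: True, e: True, k: False}
  {q: True, e: False, k: False}
  {e: True, q: False, k: False}


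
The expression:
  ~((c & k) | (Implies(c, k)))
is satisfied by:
  {c: True, k: False}


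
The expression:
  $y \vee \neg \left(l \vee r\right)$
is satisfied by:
  {y: True, l: False, r: False}
  {r: True, y: True, l: False}
  {y: True, l: True, r: False}
  {r: True, y: True, l: True}
  {r: False, l: False, y: False}


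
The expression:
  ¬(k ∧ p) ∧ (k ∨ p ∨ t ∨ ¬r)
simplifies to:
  (k ∧ ¬p) ∨ (p ∧ ¬k) ∨ (t ∧ ¬k) ∨ (¬k ∧ ¬r)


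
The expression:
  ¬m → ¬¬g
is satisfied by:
  {m: True, g: True}
  {m: True, g: False}
  {g: True, m: False}


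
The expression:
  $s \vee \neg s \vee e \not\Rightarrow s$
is always true.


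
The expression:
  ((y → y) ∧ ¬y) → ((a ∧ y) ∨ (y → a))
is always true.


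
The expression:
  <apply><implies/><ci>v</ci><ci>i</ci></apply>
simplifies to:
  <apply><or/><ci>i</ci><apply><not/><ci>v</ci></apply></apply>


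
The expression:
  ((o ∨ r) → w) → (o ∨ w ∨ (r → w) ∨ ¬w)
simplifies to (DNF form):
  True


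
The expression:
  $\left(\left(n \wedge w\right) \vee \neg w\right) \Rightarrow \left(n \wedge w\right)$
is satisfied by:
  {w: True}


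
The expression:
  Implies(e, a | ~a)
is always true.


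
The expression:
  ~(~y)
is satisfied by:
  {y: True}


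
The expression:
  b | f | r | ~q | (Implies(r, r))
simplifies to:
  True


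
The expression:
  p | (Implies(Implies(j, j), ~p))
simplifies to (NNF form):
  True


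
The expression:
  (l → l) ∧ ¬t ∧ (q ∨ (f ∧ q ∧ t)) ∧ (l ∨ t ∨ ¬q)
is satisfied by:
  {q: True, l: True, t: False}


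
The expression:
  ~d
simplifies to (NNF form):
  ~d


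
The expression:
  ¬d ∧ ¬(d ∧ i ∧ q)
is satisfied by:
  {d: False}


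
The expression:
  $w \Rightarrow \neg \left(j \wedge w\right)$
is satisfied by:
  {w: False, j: False}
  {j: True, w: False}
  {w: True, j: False}


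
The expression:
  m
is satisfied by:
  {m: True}


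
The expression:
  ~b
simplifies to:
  ~b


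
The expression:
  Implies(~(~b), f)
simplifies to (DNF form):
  f | ~b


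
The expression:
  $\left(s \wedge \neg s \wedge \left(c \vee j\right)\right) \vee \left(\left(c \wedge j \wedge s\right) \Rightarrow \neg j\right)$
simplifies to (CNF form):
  $\neg c \vee \neg j \vee \neg s$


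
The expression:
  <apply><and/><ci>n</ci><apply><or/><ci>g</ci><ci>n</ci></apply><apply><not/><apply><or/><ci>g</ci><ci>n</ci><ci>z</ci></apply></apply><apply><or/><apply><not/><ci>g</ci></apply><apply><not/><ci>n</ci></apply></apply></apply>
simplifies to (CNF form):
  <false/>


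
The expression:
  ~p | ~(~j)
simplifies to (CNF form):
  j | ~p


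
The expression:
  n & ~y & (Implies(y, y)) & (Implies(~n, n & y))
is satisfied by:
  {n: True, y: False}


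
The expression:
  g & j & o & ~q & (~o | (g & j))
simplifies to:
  g & j & o & ~q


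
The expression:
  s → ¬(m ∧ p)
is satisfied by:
  {s: False, m: False, p: False}
  {p: True, s: False, m: False}
  {m: True, s: False, p: False}
  {p: True, m: True, s: False}
  {s: True, p: False, m: False}
  {p: True, s: True, m: False}
  {m: True, s: True, p: False}


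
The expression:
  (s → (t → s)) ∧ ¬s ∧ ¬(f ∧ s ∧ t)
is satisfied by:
  {s: False}


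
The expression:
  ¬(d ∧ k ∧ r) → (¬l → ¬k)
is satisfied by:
  {r: True, l: True, d: True, k: False}
  {r: True, l: True, d: False, k: False}
  {l: True, d: True, k: False, r: False}
  {l: True, d: False, k: False, r: False}
  {r: True, d: True, k: False, l: False}
  {r: True, d: False, k: False, l: False}
  {d: True, r: False, k: False, l: False}
  {d: False, r: False, k: False, l: False}
  {r: True, l: True, k: True, d: True}
  {r: True, l: True, k: True, d: False}
  {l: True, k: True, d: True, r: False}
  {l: True, k: True, d: False, r: False}
  {r: True, k: True, d: True, l: False}


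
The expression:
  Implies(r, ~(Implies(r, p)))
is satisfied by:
  {p: False, r: False}
  {r: True, p: False}
  {p: True, r: False}


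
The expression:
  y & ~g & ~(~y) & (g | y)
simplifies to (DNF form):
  y & ~g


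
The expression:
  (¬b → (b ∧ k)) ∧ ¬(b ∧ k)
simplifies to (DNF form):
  b ∧ ¬k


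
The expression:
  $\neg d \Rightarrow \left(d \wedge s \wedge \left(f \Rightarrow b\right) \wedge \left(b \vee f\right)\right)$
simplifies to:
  $d$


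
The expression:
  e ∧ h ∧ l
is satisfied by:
  {h: True, e: True, l: True}


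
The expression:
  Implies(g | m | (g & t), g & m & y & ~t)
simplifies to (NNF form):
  (g | ~m) & (m | ~g) & (y | ~m) & (~m | ~t)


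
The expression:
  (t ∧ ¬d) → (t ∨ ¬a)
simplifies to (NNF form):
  True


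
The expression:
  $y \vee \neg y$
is always true.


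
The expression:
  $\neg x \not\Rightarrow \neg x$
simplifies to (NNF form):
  $\text{False}$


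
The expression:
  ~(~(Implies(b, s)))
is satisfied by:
  {s: True, b: False}
  {b: False, s: False}
  {b: True, s: True}


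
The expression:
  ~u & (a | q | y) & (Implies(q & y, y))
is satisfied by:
  {a: True, y: True, q: True, u: False}
  {a: True, y: True, q: False, u: False}
  {a: True, q: True, y: False, u: False}
  {a: True, q: False, y: False, u: False}
  {y: True, q: True, a: False, u: False}
  {y: True, q: False, a: False, u: False}
  {q: True, a: False, y: False, u: False}


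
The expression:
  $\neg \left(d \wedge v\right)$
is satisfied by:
  {v: False, d: False}
  {d: True, v: False}
  {v: True, d: False}


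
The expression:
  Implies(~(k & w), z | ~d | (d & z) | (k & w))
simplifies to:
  z | ~d | (k & w)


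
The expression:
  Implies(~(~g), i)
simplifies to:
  i | ~g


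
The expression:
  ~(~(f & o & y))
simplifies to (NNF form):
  f & o & y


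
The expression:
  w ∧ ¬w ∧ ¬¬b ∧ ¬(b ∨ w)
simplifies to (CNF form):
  False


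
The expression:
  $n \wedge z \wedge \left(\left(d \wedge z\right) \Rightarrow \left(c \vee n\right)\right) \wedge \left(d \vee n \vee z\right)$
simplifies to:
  $n \wedge z$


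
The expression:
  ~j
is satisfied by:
  {j: False}


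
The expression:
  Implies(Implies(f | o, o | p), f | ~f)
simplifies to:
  True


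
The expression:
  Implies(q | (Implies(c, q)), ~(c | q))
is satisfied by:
  {q: False}


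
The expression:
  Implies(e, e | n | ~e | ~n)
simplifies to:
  True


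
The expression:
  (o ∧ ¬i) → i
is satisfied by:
  {i: True, o: False}
  {o: False, i: False}
  {o: True, i: True}


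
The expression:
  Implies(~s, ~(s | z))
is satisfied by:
  {s: True, z: False}
  {z: False, s: False}
  {z: True, s: True}


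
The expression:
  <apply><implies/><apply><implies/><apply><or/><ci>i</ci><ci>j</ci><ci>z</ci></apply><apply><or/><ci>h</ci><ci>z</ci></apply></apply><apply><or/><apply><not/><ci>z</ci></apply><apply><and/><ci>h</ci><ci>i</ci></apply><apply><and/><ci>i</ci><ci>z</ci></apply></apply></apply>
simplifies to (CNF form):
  <apply><or/><ci>i</ci><apply><not/><ci>z</ci></apply></apply>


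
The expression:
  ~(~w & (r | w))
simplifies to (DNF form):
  w | ~r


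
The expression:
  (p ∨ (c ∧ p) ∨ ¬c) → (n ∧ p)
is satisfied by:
  {c: True, n: True, p: False}
  {c: True, n: False, p: False}
  {c: True, p: True, n: True}
  {p: True, n: True, c: False}


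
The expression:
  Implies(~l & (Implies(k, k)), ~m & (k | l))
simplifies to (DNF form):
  l | (k & ~m)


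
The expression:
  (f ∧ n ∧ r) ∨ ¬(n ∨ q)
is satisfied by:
  {r: True, f: True, n: False, q: False}
  {r: True, f: False, n: False, q: False}
  {f: True, q: False, r: False, n: False}
  {q: False, f: False, r: False, n: False}
  {n: True, r: True, f: True, q: False}
  {n: True, q: True, r: True, f: True}


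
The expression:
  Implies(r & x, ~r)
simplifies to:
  ~r | ~x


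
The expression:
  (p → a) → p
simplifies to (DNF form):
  p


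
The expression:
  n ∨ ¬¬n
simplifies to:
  n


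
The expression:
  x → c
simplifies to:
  c ∨ ¬x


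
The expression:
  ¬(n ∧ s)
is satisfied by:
  {s: False, n: False}
  {n: True, s: False}
  {s: True, n: False}


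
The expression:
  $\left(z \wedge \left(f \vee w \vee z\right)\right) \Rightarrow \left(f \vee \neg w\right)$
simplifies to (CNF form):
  $f \vee \neg w \vee \neg z$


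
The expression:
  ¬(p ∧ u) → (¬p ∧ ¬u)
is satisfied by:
  {p: False, u: False}
  {u: True, p: True}


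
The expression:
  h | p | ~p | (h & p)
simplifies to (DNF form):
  True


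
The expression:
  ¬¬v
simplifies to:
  v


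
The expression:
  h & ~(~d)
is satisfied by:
  {h: True, d: True}


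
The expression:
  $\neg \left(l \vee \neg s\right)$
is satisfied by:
  {s: True, l: False}


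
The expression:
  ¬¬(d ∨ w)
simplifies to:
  d ∨ w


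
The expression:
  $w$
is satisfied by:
  {w: True}


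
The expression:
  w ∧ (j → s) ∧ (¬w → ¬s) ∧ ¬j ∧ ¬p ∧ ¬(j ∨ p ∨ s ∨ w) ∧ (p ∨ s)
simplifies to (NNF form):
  False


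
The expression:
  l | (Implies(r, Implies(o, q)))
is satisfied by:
  {q: True, l: True, o: False, r: False}
  {q: True, o: False, l: False, r: False}
  {l: True, q: False, o: False, r: False}
  {q: False, o: False, l: False, r: False}
  {r: True, q: True, l: True, o: False}
  {r: True, q: True, o: False, l: False}
  {r: True, l: True, q: False, o: False}
  {r: True, q: False, o: False, l: False}
  {q: True, o: True, l: True, r: False}
  {q: True, o: True, r: False, l: False}
  {o: True, l: True, r: False, q: False}
  {o: True, r: False, l: False, q: False}
  {q: True, o: True, r: True, l: True}
  {q: True, o: True, r: True, l: False}
  {o: True, r: True, l: True, q: False}


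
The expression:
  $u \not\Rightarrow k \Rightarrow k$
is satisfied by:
  {k: True, u: False}
  {u: False, k: False}
  {u: True, k: True}


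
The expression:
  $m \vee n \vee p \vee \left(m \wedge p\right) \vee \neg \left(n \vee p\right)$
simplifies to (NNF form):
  $\text{True}$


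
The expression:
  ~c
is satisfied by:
  {c: False}


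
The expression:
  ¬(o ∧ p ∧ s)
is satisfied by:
  {s: False, o: False, p: False}
  {p: True, s: False, o: False}
  {o: True, s: False, p: False}
  {p: True, o: True, s: False}
  {s: True, p: False, o: False}
  {p: True, s: True, o: False}
  {o: True, s: True, p: False}


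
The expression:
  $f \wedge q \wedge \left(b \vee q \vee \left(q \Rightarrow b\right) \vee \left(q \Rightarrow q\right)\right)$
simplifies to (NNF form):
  $f \wedge q$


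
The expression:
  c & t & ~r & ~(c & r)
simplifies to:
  c & t & ~r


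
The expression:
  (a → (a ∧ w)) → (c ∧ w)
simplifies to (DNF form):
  (a ∧ ¬w) ∨ (c ∧ w)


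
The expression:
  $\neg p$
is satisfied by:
  {p: False}


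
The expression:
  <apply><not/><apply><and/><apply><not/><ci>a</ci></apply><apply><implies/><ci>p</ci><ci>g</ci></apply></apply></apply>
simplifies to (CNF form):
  <apply><and/><apply><or/><ci>a</ci><ci>p</ci></apply><apply><or/><ci>a</ci><apply><not/><ci>g</ci></apply></apply></apply>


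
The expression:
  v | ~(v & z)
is always true.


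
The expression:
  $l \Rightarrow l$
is always true.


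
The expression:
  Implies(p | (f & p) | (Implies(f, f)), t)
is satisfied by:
  {t: True}


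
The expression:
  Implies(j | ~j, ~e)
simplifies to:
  ~e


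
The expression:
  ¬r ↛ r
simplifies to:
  True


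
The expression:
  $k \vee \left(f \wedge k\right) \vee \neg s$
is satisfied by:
  {k: True, s: False}
  {s: False, k: False}
  {s: True, k: True}


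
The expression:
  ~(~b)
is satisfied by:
  {b: True}


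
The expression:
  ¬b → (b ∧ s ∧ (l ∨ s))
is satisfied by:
  {b: True}


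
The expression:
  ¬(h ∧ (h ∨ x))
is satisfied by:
  {h: False}


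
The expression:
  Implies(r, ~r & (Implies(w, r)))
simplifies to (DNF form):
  ~r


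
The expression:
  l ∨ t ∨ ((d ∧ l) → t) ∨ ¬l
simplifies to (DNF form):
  True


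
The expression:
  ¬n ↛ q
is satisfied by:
  {n: False, q: False}


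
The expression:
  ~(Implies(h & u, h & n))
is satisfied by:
  {h: True, u: True, n: False}


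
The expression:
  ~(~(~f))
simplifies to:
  ~f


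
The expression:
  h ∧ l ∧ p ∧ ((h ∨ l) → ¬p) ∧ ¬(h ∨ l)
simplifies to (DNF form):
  False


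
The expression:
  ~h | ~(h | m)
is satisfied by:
  {h: False}


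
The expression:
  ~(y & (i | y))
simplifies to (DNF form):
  ~y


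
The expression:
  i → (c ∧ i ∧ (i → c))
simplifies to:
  c ∨ ¬i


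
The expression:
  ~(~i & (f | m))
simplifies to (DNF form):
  i | (~f & ~m)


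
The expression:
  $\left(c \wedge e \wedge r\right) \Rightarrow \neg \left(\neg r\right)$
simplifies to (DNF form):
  $\text{True}$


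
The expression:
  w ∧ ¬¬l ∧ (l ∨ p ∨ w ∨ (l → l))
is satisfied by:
  {w: True, l: True}


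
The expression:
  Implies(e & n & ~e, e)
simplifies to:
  True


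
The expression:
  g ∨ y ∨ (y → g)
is always true.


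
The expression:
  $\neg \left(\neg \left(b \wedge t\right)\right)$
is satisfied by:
  {t: True, b: True}


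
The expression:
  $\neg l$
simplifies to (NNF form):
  $\neg l$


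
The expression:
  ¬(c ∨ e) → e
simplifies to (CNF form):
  c ∨ e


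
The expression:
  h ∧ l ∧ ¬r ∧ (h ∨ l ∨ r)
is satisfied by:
  {h: True, l: True, r: False}


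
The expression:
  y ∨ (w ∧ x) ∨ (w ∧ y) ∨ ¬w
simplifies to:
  x ∨ y ∨ ¬w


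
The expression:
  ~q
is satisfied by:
  {q: False}


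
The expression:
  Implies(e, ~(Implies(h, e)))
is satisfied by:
  {e: False}


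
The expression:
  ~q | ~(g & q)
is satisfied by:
  {g: False, q: False}
  {q: True, g: False}
  {g: True, q: False}


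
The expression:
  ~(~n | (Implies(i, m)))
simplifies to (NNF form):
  i & n & ~m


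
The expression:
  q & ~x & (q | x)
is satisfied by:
  {q: True, x: False}


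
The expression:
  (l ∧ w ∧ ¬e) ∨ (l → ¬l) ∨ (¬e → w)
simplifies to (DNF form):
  e ∨ w ∨ ¬l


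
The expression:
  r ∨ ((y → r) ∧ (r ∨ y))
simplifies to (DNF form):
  r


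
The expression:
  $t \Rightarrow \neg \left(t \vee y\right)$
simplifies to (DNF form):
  $\neg t$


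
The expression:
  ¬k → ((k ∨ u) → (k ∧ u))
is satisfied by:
  {k: True, u: False}
  {u: False, k: False}
  {u: True, k: True}


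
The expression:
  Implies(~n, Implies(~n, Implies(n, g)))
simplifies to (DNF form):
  True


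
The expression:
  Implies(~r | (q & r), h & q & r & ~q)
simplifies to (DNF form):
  r & ~q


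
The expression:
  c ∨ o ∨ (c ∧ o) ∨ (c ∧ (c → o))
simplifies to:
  c ∨ o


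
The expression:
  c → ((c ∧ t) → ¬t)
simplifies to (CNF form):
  ¬c ∨ ¬t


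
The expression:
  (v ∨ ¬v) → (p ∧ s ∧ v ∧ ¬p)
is never true.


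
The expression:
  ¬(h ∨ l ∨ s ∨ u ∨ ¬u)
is never true.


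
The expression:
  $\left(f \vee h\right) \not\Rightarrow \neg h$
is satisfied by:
  {h: True}


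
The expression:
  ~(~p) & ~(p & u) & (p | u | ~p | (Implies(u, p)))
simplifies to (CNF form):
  p & ~u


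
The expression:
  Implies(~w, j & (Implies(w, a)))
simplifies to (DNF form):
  j | w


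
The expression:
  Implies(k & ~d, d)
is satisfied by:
  {d: True, k: False}
  {k: False, d: False}
  {k: True, d: True}


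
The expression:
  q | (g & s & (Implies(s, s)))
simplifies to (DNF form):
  q | (g & s)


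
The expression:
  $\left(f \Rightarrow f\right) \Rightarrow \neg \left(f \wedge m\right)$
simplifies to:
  $\neg f \vee \neg m$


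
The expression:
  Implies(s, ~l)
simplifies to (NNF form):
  ~l | ~s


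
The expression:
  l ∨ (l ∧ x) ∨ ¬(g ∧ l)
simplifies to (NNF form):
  True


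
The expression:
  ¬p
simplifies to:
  ¬p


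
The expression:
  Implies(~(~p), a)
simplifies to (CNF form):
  a | ~p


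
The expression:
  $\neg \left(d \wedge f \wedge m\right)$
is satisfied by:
  {m: False, d: False, f: False}
  {f: True, m: False, d: False}
  {d: True, m: False, f: False}
  {f: True, d: True, m: False}
  {m: True, f: False, d: False}
  {f: True, m: True, d: False}
  {d: True, m: True, f: False}


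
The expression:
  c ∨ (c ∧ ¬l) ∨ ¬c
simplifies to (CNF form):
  True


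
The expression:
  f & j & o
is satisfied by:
  {f: True, j: True, o: True}


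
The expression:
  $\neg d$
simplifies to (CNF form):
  $\neg d$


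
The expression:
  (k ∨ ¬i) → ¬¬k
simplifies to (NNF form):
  i ∨ k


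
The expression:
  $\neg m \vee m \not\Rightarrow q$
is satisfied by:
  {m: False, q: False}
  {q: True, m: False}
  {m: True, q: False}


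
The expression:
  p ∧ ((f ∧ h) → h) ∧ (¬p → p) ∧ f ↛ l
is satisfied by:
  {p: True, f: True, l: False}


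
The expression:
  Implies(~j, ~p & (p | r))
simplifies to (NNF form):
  j | (r & ~p)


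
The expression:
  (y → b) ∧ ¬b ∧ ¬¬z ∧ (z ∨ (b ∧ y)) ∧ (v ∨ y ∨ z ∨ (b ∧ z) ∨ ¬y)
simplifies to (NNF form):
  z ∧ ¬b ∧ ¬y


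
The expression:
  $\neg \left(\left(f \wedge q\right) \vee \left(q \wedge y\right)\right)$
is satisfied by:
  {y: False, q: False, f: False}
  {f: True, y: False, q: False}
  {y: True, f: False, q: False}
  {f: True, y: True, q: False}
  {q: True, f: False, y: False}


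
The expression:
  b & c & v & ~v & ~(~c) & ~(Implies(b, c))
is never true.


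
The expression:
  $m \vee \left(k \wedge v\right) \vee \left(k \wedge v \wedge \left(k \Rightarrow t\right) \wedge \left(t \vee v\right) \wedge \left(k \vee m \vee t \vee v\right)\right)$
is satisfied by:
  {v: True, m: True, k: True}
  {v: True, m: True, k: False}
  {m: True, k: True, v: False}
  {m: True, k: False, v: False}
  {v: True, k: True, m: False}


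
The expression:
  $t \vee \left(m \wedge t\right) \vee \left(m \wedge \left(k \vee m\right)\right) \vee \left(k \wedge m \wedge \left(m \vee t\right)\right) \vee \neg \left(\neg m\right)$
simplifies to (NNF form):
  $m \vee t$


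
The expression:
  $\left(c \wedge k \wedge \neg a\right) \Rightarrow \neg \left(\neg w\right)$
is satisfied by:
  {a: True, w: True, k: False, c: False}
  {a: True, k: False, c: False, w: False}
  {w: True, k: False, c: False, a: False}
  {w: False, k: False, c: False, a: False}
  {a: True, c: True, w: True, k: False}
  {a: True, c: True, w: False, k: False}
  {c: True, w: True, a: False, k: False}
  {c: True, a: False, k: False, w: False}
  {w: True, a: True, k: True, c: False}
  {a: True, k: True, w: False, c: False}
  {w: True, k: True, a: False, c: False}
  {k: True, a: False, c: False, w: False}
  {a: True, c: True, k: True, w: True}
  {a: True, c: True, k: True, w: False}
  {c: True, k: True, w: True, a: False}


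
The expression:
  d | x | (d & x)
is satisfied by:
  {x: True, d: True}
  {x: True, d: False}
  {d: True, x: False}


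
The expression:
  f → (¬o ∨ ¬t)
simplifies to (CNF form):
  ¬f ∨ ¬o ∨ ¬t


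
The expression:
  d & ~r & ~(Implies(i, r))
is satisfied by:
  {i: True, d: True, r: False}


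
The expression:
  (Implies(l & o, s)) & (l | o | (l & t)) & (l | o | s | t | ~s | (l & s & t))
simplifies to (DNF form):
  (o & s) | (l & ~o) | (o & ~l)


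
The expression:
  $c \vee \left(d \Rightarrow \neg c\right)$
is always true.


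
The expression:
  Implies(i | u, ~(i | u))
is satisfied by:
  {u: False, i: False}


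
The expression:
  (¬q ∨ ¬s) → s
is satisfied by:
  {s: True}


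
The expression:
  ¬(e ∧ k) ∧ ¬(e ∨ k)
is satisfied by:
  {e: False, k: False}


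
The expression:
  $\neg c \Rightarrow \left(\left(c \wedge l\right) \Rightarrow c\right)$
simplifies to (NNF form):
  $\text{True}$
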